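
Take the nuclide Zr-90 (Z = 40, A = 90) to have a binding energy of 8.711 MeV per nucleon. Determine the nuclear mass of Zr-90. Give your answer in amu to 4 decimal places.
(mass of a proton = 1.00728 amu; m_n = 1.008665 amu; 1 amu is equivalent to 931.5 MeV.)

Total binding energy = 90 × 8.711 = 783.990 MeV
Mass defect = 783.990 MeV / (931.5 MeV/amu) = 0.841643 amu
Constituent mass = 40(1.00728) + 50(1.008665) = 90.724450 amu
Nuclear mass = 90.724450 − 0.841643 = 89.882807 amu ≈ 89.8828 amu (to 4 decimal places)

89.8828 amu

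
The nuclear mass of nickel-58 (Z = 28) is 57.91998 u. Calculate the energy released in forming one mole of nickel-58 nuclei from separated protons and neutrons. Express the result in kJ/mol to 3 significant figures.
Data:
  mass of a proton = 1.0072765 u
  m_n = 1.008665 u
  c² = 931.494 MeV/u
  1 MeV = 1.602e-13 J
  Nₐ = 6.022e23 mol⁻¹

Mass of separated nucleons = 28(1.0072765) + 30(1.008665) = 28.2037420 + 30.259950 = 58.4636920 u
The mass defect is 58.4636920 − 57.91998 = 0.5437120 u.
Converting to energy: 0.5437120 u × 931.494 MeV/u = 506.464 MeV
Per nucleus in joules: 506.464 MeV × 1.602e-13 J/MeV = 8.1136e-11 J
Per mole: 8.1136e-11 J × 6.022e23 mol⁻¹ = 4.8860e+13 J/mol

4.89e+10 kJ/mol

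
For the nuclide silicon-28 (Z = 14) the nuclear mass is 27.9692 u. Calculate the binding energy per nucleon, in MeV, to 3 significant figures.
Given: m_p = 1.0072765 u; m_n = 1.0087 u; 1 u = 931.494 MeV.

With 14 protons and 14 neutrons (A = 28):
Σm = 14·m_p + 14·m_n = 14.1018710 + 14.1218 = 28.2236710 u
Δm = 28.2236710 − 27.9692 = 0.2544710 u
Binding energy = Δm·c² = 0.2544710 × 931.494 MeV/u = 237.038 MeV
Per nucleon: 237.038 / 28 = 8.466 MeV

8.47 MeV/nucleon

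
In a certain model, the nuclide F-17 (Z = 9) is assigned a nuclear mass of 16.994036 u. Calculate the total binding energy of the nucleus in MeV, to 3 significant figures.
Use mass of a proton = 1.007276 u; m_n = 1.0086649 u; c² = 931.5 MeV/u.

Z = 9, so N = A − Z = 17 − 9 = 8.
Σm = 9·m_p + 8·m_n = 9.065484 + 8.0693192 = 17.1348032 u
The mass defect is 17.1348032 − 16.994036 = 0.1407672 u.
Converting to energy: 0.1407672 u × 931.5 MeV/u = 131.125 MeV

131 MeV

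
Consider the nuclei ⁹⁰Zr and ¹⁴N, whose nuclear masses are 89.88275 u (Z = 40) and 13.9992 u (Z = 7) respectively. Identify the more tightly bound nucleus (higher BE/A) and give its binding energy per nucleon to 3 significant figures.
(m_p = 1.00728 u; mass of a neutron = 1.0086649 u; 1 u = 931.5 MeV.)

⁹⁰Zr: Σm = 40(1.00728) + 50(1.0086649) = 90.7244450 u; Δm = 0.8416950 u; E_B = 784.04 MeV; E_B/A = 8.712 MeV
¹⁴N: Σm = 7(1.00728) + 7(1.0086649) = 14.1116143 u; Δm = 0.1124143 u; E_B = 104.714 MeV; E_B/A = 7.480 MeV
⁹⁰Zr has the higher binding energy per nucleon, so it is the more tightly bound nucleus.

⁹⁰Zr; 8.71 MeV/nucleon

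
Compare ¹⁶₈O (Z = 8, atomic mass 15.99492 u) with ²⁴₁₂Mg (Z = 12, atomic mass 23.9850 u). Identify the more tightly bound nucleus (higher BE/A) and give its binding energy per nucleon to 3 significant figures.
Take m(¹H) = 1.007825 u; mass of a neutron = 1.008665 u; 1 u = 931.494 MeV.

²⁴₁₂Mg; 8.26 MeV/nucleon

¹⁶₈O: Σm = 8(1.007825) + 8(1.008665) = 16.131920 u; Δm = 0.137000 u; E_B = 127.61 MeV; E_B/A = 7.976 MeV
²⁴₁₂Mg: Σm = 12(1.007825) + 12(1.008665) = 24.197880 u; Δm = 0.212880 u; E_B = 198.296 MeV; E_B/A = 8.262 MeV
²⁴₁₂Mg has the higher binding energy per nucleon, so it is the more tightly bound nucleus.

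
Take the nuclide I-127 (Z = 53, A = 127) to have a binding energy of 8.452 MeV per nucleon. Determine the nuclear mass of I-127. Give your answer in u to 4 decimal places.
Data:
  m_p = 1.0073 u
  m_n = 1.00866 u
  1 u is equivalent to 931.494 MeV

Total binding energy = 127 × 8.452 = 1073.404 MeV
Mass defect = 1073.404 MeV / (931.494 MeV/u) = 1.152347 u
Constituent mass = 53(1.0073) + 74(1.00866) = 128.02774 u
Nuclear mass = 128.02774 − 1.152347 = 126.875393 u ≈ 126.8754 u (to 4 decimal places)

126.8754 u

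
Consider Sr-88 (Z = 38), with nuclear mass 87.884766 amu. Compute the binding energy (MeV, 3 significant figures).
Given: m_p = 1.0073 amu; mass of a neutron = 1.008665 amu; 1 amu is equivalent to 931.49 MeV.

With 38 protons and 50 neutrons (A = 88):
Total constituent mass: 38 × 1.0073 + 50 × 1.008665 = 88.710650 amu
Mass defect Δm = 88.710650 − 87.884766 = 0.825884 amu
E_B = 0.825884 × 931.49 = 769.303 MeV

769 MeV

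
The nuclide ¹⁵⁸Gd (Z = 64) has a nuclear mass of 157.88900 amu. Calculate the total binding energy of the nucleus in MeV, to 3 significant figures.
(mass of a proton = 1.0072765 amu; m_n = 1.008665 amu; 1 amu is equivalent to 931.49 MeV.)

The nucleus contains 64 protons and 158 − 64 = 94 neutrons.
Total constituent mass: 64 × 1.0072765 + 94 × 1.008665 = 159.2802060 amu
The mass defect is 159.2802060 − 157.88900 = 1.3912060 amu.
Converting to energy: 1.3912060 amu × 931.49 MeV/amu = 1295.89 MeV

1300 MeV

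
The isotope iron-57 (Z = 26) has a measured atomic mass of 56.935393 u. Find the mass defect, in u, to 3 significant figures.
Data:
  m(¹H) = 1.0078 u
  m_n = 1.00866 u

The nucleus contains 26 protons and 57 − 26 = 31 neutrons.
Σm = 26·m(¹H) + 31·m_n = 26.2028 + 31.26846 = 57.47126 u
Mass defect Δm = 57.47126 − 56.935393 = 0.535867 u

0.536 u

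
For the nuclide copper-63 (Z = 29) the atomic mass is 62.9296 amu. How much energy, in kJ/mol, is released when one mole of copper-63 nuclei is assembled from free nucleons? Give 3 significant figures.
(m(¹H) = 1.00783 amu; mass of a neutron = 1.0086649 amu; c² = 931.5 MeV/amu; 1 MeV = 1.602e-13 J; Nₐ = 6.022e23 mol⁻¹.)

5.32e+10 kJ/mol

The nucleus contains 29 protons and 63 − 29 = 34 neutrons.
Σm = 29·m(¹H) + 34·m_n = 29.22707 + 34.2946066 = 63.5216766 amu
The mass defect is 63.5216766 − 62.9296 = 0.5920766 amu.
Converting to energy: 0.5920766 amu × 931.5 MeV/amu = 551.519 MeV
Per nucleus in joules: 551.519 MeV × 1.602e-13 J/MeV = 8.8353e-11 J
Per mole: 8.8353e-11 J × 6.022e23 mol⁻¹ = 5.3206e+13 J/mol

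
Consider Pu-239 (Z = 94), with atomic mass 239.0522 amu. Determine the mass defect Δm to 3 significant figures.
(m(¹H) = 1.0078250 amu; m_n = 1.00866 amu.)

1.94 amu

Mass of separated nucleons = 94(1.0078250) + 145(1.00866) = 94.7355500 + 146.25570 = 240.9912500 amu
Δm = 240.9912500 − 239.0522 = 1.9390500 amu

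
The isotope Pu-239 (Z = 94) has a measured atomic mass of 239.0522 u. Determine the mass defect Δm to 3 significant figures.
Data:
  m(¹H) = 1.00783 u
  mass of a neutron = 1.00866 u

The nucleus contains 94 protons and 239 − 94 = 145 neutrons.
Total constituent mass: 94 × 1.00783 + 145 × 1.00866 = 240.99172 u
The mass defect is 240.99172 − 239.0522 = 1.93952 u.

1.94 u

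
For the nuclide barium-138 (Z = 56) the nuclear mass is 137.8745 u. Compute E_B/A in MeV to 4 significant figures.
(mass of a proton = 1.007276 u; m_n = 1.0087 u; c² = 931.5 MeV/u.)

Z = 56, so N = A − Z = 138 − 56 = 82.
Total constituent mass: 56 × 1.007276 + 82 × 1.0087 = 139.120856 u
The mass defect is 139.120856 − 137.8745 = 1.246356 u.
E_B = 1.246356 × 931.5 = 1160.98 MeV
Per nucleon: 1160.98 / 138 = 8.413 MeV

8.413 MeV/nucleon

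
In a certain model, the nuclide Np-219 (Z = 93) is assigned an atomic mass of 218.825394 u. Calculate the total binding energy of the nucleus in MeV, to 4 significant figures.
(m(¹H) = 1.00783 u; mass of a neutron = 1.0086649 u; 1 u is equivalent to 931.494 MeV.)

Z = 93, so N = A − Z = 219 − 93 = 126.
Total constituent mass: 93 × 1.00783 + 126 × 1.0086649 = 220.8199674 u
Δm = 220.8199674 − 218.825394 = 1.9945734 u
Binding energy = Δm·c² = 1.9945734 × 931.494 MeV/u = 1857.93 MeV

1858 MeV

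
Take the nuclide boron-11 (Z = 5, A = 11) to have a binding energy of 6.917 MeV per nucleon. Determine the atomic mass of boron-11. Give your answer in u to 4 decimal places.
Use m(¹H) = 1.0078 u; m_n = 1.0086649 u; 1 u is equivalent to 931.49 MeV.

11.0093 u

Total binding energy = 11 × 6.917 = 76.087 MeV
Mass defect = 76.087 MeV / (931.49 MeV/u) = 0.081683 u
Constituent mass = 5(1.0078) + 6(1.0086649) = 11.0909894 u
Atomic mass = 11.0909894 − 0.081683 = 11.0093064 u ≈ 11.0093 u (to 4 decimal places)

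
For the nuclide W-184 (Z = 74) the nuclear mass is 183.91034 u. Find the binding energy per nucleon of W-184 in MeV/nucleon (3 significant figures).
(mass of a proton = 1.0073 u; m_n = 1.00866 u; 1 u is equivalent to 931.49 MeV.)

8.01 MeV/nucleon

Σm = 74·m_p + 110·m_n = 74.5402 + 110.95260 = 185.49280 u
Mass defect Δm = 185.49280 − 183.91034 = 1.58246 u
Converting to energy: 1.58246 u × 931.49 MeV/u = 1474.05 MeV
Per nucleon: 1474.05 / 184 = 8.011 MeV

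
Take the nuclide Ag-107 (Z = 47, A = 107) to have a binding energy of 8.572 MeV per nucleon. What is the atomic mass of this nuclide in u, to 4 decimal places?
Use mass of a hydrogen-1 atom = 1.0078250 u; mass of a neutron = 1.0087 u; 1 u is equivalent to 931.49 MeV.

Total binding energy = 107 × 8.572 = 917.204 MeV
Mass defect = 917.204 MeV / (931.49 MeV/u) = 0.984663 u
Constituent mass = 47(1.0078250) + 60(1.0087) = 107.8897750 u
Atomic mass = 107.8897750 − 0.984663 = 106.9051120 u ≈ 106.9051 u (to 4 decimal places)

106.9051 u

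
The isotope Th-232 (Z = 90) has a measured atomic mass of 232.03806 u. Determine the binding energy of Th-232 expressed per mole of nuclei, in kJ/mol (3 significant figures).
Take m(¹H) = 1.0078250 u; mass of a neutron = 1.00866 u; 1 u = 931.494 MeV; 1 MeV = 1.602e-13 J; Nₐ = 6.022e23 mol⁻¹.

Z = 90, so N = A − Z = 232 − 90 = 142.
Total constituent mass: 90 × 1.0078250 + 142 × 1.00866 = 233.9339700 u
Mass defect Δm = 233.9339700 − 232.03806 = 1.8959100 u
E_B = 1.8959100 × 931.494 = 1766.03 MeV
Per nucleus in joules: 1766.03 MeV × 1.602e-13 J/MeV = 2.8292e-10 J
Per mole: 2.8292e-10 J × 6.022e23 mol⁻¹ = 1.7037e+14 J/mol

1.70e+11 kJ/mol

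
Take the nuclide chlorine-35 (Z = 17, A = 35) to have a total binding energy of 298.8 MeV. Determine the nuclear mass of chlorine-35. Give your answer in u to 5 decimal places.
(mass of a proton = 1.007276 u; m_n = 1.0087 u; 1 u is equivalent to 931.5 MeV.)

Mass defect = 298.8 MeV / (931.5 MeV/u) = 0.3207729 u
Constituent mass = 17(1.007276) + 18(1.0087) = 35.280292 u
Nuclear mass = 35.280292 − 0.3207729 = 34.9595191 u ≈ 34.95952 u (to 5 decimal places)

34.95952 u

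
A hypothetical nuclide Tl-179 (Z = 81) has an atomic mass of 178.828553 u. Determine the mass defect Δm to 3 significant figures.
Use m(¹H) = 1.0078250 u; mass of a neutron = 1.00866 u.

Z = 81, so N = A − Z = 179 − 81 = 98.
Total constituent mass: 81 × 1.0078250 + 98 × 1.00866 = 180.4825050 u
Δm = 180.4825050 − 178.828553 = 1.6539520 u

1.65 u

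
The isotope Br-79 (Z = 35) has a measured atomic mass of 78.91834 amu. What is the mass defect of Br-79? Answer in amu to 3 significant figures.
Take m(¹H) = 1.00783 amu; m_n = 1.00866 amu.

0.737 amu

Σm = 35·m(¹H) + 44·m_n = 35.27405 + 44.38104 = 79.65509 amu
The mass defect is 79.65509 − 78.91834 = 0.73675 amu.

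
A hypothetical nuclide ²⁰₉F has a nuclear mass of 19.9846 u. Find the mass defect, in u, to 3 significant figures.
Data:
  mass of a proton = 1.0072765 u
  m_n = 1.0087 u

0.177 u

With 9 protons and 11 neutrons (A = 20):
Mass of separated nucleons = 9(1.0072765) + 11(1.0087) = 9.0654885 + 11.0957 = 20.1611885 u
The mass defect is 20.1611885 − 19.9846 = 0.1765885 u.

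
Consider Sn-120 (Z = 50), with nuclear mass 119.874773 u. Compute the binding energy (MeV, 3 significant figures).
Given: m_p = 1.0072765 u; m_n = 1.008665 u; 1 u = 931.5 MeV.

1020 MeV

Z = 50, so N = A − Z = 120 − 50 = 70.
Mass of separated nucleons = 50(1.0072765) + 70(1.008665) = 50.3638250 + 70.606550 = 120.9703750 u
Δm = 120.9703750 − 119.874773 = 1.0956020 u
E_B = 1.0956020 × 931.5 = 1020.55 MeV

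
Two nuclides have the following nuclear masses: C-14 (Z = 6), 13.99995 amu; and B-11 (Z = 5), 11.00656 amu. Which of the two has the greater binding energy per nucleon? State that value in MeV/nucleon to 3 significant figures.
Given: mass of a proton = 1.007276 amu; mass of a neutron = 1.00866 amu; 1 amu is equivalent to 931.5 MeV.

C-14: Σm = 6(1.007276) + 8(1.00866) = 14.112936 amu; Δm = 0.112986 amu; E_B = 105.25 MeV; E_B/A = 7.518 MeV
B-11: Σm = 5(1.007276) + 6(1.00866) = 11.088340 amu; Δm = 0.081780 amu; E_B = 76.178 MeV; E_B/A = 6.925 MeV
C-14 has the higher binding energy per nucleon, so it is the more tightly bound nucleus.

C-14; 7.52 MeV/nucleon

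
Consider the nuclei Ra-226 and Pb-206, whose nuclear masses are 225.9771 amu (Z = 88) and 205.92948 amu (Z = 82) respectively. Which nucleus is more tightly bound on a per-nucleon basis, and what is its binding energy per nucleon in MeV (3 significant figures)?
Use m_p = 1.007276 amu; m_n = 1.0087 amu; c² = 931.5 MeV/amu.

Ra-226: Σm = 88(1.007276) + 138(1.0087) = 227.840888 amu; Δm = 1.863788 amu; E_B = 1736.1 MeV; E_B/A = 7.682 MeV
Pb-206: Σm = 82(1.007276) + 124(1.0087) = 207.675432 amu; Δm = 1.745952 amu; E_B = 1626.35 MeV; E_B/A = 7.8949 MeV
Pb-206 has the higher binding energy per nucleon, so it is the more tightly bound nucleus.

Pb-206; 7.89 MeV/nucleon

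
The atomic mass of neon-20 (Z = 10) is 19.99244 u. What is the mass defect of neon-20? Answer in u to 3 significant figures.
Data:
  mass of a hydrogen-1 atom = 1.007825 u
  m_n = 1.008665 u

0.172 u

Total constituent mass: 10 × 1.007825 + 10 × 1.008665 = 20.164900 u
Δm = 20.164900 − 19.99244 = 0.172460 u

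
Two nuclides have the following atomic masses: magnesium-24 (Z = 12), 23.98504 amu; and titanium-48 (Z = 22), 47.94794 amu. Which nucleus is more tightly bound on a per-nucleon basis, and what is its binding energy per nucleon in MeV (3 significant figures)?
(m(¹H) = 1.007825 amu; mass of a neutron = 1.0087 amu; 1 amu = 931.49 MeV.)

titanium-48; 8.74 MeV/nucleon

magnesium-24: Σm = 12(1.007825) + 12(1.0087) = 24.198300 amu; Δm = 0.213260 amu; E_B = 198.65 MeV; E_B/A = 8.277 MeV
titanium-48: Σm = 22(1.007825) + 26(1.0087) = 48.398350 amu; Δm = 0.450410 amu; E_B = 419.55 MeV; E_B/A = 8.741 MeV
titanium-48 has the higher binding energy per nucleon, so it is the more tightly bound nucleus.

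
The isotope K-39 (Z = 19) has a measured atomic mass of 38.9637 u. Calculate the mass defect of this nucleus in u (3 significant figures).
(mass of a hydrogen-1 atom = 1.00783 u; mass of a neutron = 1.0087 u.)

0.359 u

Z = 19, so N = A − Z = 39 − 19 = 20.
Total constituent mass: 19 × 1.00783 + 20 × 1.0087 = 39.32277 u
The mass defect is 39.32277 − 38.9637 = 0.35907 u.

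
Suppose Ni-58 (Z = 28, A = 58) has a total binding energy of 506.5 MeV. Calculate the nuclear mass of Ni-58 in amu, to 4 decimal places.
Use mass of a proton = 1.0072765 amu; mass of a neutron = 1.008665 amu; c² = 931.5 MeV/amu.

Mass defect = 506.5 MeV / (931.5 MeV/amu) = 0.543747 amu
Constituent mass = 28(1.0072765) + 30(1.008665) = 58.4636920 amu
Nuclear mass = 58.4636920 − 0.543747 = 57.9199450 amu ≈ 57.9199 amu (to 4 decimal places)

57.9199 amu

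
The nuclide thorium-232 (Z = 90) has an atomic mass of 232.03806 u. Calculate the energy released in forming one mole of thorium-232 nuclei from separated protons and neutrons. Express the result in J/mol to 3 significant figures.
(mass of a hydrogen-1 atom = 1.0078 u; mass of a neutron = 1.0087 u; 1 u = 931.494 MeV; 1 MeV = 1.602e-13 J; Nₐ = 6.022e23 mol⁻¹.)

Z = 90, so N = A − Z = 232 − 90 = 142.
Mass of separated nucleons = 90(1.0078) + 142(1.0087) = 90.7020 + 143.2354 = 233.9374 u
The mass defect is 233.9374 − 232.03806 = 1.89934 u.
Converting to energy: 1.89934 u × 931.494 MeV/u = 1769.22 MeV
Per nucleus in joules: 1769.22 MeV × 1.602e-13 J/MeV = 2.8343e-10 J
Per mole: 2.8343e-10 J × 6.022e23 mol⁻¹ = 1.7068e+14 J/mol

1.71e+14 J/mol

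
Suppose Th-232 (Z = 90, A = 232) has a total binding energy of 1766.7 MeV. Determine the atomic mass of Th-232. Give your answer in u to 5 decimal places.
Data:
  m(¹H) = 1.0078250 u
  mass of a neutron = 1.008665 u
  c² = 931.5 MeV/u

232.03806 u

Mass defect = 1766.7 MeV / (931.5 MeV/u) = 1.8966184 u
Constituent mass = 90(1.0078250) + 142(1.008665) = 233.9346800 u
Atomic mass = 233.9346800 − 1.8966184 = 232.0380616 u ≈ 232.03806 u (to 5 decimal places)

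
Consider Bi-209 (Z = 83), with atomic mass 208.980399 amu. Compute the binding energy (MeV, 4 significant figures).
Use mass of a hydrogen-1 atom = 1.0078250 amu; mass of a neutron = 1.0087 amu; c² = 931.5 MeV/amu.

1644 MeV

Z = 83, so N = A − Z = 209 − 83 = 126.
Mass of separated nucleons = 83(1.0078250) + 126(1.0087) = 83.6494750 + 127.0962 = 210.7456750 amu
Mass defect Δm = 210.7456750 − 208.980399 = 1.7652760 amu
E_B = 1.7652760 × 931.5 = 1644.35 MeV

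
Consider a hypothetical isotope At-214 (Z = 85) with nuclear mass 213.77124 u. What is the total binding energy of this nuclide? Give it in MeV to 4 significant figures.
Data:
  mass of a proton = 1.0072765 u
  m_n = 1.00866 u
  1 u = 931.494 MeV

With 85 protons and 129 neutrons (A = 214):
Total constituent mass: 85 × 1.0072765 + 129 × 1.00866 = 215.7356425 u
The mass defect is 215.7356425 − 213.77124 = 1.9644025 u.
E_B = 1.9644025 × 931.494 = 1829.83 MeV

1830 MeV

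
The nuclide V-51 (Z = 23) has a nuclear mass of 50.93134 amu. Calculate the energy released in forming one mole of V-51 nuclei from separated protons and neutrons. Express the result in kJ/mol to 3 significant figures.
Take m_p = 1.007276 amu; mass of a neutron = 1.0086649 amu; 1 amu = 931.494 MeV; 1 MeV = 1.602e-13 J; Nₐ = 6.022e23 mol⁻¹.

Mass of separated nucleons = 23(1.007276) + 28(1.0086649) = 23.167348 + 28.2426172 = 51.4099652 amu
Mass defect Δm = 51.4099652 − 50.93134 = 0.4786252 amu
Converting to energy: 0.4786252 amu × 931.494 MeV/amu = 445.837 MeV
Per nucleus in joules: 445.837 MeV × 1.602e-13 J/MeV = 7.1423e-11 J
Per mole: 7.1423e-11 J × 6.022e23 mol⁻¹ = 4.3011e+13 J/mol

4.30e+10 kJ/mol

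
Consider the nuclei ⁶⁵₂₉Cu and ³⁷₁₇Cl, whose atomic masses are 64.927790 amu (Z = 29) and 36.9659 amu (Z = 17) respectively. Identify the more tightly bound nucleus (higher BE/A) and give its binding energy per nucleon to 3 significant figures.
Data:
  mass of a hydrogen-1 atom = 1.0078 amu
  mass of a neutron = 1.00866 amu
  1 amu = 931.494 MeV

⁶⁵₂₉Cu; 8.74 MeV/nucleon

⁶⁵₂₉Cu: Σm = 29(1.0078) + 36(1.00866) = 65.53796 amu; Δm = 0.610170 amu; E_B = 568.37 MeV; E_B/A = 8.744 MeV
³⁷₁₇Cl: Σm = 17(1.0078) + 20(1.00866) = 37.30580 amu; Δm = 0.33990 amu; E_B = 316.61 MeV; E_B/A = 8.557 MeV
⁶⁵₂₉Cu has the higher binding energy per nucleon, so it is the more tightly bound nucleus.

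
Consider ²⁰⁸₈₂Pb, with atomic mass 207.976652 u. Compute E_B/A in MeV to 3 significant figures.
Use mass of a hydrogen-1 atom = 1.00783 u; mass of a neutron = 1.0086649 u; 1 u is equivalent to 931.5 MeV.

7.87 MeV/nucleon

The nucleus contains 82 protons and 208 − 82 = 126 neutrons.
Total constituent mass: 82 × 1.00783 + 126 × 1.0086649 = 209.7338374 u
Mass defect Δm = 209.7338374 − 207.976652 = 1.7571854 u
E_B = 1.7571854 × 931.5 = 1636.82 MeV
Dividing by A = 208 gives 7.869 MeV per nucleon.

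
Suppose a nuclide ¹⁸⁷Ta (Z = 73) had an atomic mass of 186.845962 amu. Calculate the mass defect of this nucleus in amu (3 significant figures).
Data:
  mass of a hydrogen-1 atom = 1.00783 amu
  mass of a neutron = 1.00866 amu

1.71 amu

Total constituent mass: 73 × 1.00783 + 114 × 1.00866 = 188.55883 amu
The mass defect is 188.55883 − 186.845962 = 1.712868 amu.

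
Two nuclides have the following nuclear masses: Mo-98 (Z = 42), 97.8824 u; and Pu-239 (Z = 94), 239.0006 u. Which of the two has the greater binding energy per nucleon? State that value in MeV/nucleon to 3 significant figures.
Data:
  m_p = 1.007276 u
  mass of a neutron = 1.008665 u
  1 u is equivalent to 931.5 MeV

Mo-98: Σm = 42(1.007276) + 56(1.008665) = 98.790832 u; Δm = 0.908432 u; E_B = 846.20 MeV; E_B/A = 8.6347 MeV
Pu-239: Σm = 94(1.007276) + 145(1.008665) = 240.940369 u; Δm = 1.939769 u; E_B = 1806.9 MeV; E_B/A = 7.560 MeV
Mo-98 has the higher binding energy per nucleon, so it is the more tightly bound nucleus.

Mo-98; 8.63 MeV/nucleon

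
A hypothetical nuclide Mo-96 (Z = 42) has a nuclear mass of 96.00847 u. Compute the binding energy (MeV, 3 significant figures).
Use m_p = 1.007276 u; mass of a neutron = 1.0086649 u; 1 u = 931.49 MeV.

713 MeV

Z = 42, so N = A − Z = 96 − 42 = 54.
Σm = 42·m_p + 54·m_n = 42.305592 + 54.4679046 = 96.7734966 u
The mass defect is 96.7734966 − 96.00847 = 0.7650266 u.
Converting to energy: 0.7650266 u × 931.49 MeV/u = 712.615 MeV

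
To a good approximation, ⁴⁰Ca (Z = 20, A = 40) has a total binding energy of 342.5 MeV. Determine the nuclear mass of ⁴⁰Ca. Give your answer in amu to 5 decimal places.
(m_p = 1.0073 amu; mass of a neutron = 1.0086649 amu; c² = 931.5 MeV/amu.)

39.95161 amu

Mass defect = 342.5 MeV / (931.5 MeV/amu) = 0.3676865 amu
Constituent mass = 20(1.0073) + 20(1.0086649) = 40.3192980 amu
Nuclear mass = 40.3192980 − 0.3676865 = 39.9516115 amu ≈ 39.95161 amu (to 5 decimal places)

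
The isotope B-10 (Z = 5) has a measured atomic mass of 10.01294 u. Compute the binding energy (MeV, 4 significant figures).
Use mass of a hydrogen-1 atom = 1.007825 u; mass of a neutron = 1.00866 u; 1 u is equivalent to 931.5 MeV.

Z = 5, so N = A − Z = 10 − 5 = 5.
Mass of separated nucleons = 5(1.007825) + 5(1.00866) = 5.039125 + 5.04330 = 10.082425 u
Mass defect Δm = 10.082425 − 10.01294 = 0.069485 u
E_B = 0.069485 × 931.5 = 64.7253 MeV

64.73 MeV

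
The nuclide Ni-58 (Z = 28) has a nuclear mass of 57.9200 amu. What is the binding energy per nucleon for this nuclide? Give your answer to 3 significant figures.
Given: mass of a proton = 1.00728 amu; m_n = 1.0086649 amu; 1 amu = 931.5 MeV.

8.73 MeV/nucleon

Σm = 28·m_p + 30·m_n = 28.20384 + 30.2599470 = 58.4637870 amu
Mass defect Δm = 58.4637870 − 57.9200 = 0.5437870 amu
Binding energy = Δm·c² = 0.5437870 × 931.5 MeV/amu = 506.538 MeV
BE/A = 506.538 MeV / 58 = 8.733 MeV/nucleon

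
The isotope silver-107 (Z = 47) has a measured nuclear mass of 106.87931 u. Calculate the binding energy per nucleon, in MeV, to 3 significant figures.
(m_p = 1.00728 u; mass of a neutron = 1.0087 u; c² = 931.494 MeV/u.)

8.57 MeV/nucleon

Σm = 47·m_p + 60·m_n = 47.34216 + 60.5220 = 107.86416 u
Mass defect Δm = 107.86416 − 106.87931 = 0.98485 u
Binding energy = Δm·c² = 0.98485 × 931.494 MeV/u = 917.382 MeV
Per nucleon: 917.382 / 107 = 8.574 MeV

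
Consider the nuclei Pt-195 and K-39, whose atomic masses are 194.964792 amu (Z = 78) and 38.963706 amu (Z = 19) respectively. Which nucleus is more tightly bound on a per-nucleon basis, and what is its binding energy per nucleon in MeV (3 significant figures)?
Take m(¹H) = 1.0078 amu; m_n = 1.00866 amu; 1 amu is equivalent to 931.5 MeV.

Pt-195: Σm = 78(1.0078) + 117(1.00866) = 196.62162 amu; Δm = 1.656828 amu; E_B = 1543.335 MeV; E_B/A = 7.9145 MeV
K-39: Σm = 19(1.0078) + 20(1.00866) = 39.32140 amu; Δm = 0.357694 amu; E_B = 333.19 MeV; E_B/A = 8.543 MeV
K-39 has the higher binding energy per nucleon, so it is the more tightly bound nucleus.

K-39; 8.54 MeV/nucleon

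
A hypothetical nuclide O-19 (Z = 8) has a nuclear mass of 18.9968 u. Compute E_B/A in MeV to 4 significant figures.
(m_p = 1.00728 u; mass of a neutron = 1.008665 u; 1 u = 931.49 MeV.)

7.685 MeV/nucleon

The nucleus contains 8 protons and 19 − 8 = 11 neutrons.
Mass of separated nucleons = 8(1.00728) + 11(1.008665) = 8.05824 + 11.095315 = 19.153555 u
Mass defect Δm = 19.153555 − 18.9968 = 0.156755 u
Binding energy = Δm·c² = 0.156755 × 931.49 MeV/u = 146.016 MeV
Per nucleon: 146.016 / 19 = 7.685 MeV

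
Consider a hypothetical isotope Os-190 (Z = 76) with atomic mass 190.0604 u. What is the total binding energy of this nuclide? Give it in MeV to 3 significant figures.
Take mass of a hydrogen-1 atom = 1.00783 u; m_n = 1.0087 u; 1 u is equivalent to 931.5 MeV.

Z = 76, so N = A − Z = 190 − 76 = 114.
Σm = 76·m(¹H) + 114·m_n = 76.59508 + 114.9918 = 191.58688 u
The mass defect is 191.58688 − 190.0604 = 1.52648 u.
E_B = 1.52648 × 931.5 = 1421.92 MeV

1420 MeV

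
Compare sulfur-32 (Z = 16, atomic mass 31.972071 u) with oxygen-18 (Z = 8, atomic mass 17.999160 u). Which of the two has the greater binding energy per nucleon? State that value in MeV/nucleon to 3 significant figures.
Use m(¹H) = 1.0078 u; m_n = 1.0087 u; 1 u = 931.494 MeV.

sulfur-32: Σm = 16(1.0078) + 16(1.0087) = 32.2640 u; Δm = 0.291929 u; E_B = 271.93 MeV; E_B/A = 8.498 MeV
oxygen-18: Σm = 8(1.0078) + 10(1.0087) = 18.1494 u; Δm = 0.150240 u; E_B = 139.948 MeV; E_B/A = 7.7749 MeV
sulfur-32 has the higher binding energy per nucleon, so it is the more tightly bound nucleus.

sulfur-32; 8.50 MeV/nucleon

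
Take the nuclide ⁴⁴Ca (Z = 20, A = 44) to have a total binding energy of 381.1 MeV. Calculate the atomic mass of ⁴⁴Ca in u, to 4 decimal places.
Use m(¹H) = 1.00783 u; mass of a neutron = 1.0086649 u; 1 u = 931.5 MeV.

Mass defect = 381.1 MeV / (931.5 MeV/u) = 0.409125 u
Constituent mass = 20(1.00783) + 24(1.0086649) = 44.3645576 u
Atomic mass = 44.3645576 − 0.409125 = 43.9554326 u ≈ 43.9554 u (to 4 decimal places)

43.9554 u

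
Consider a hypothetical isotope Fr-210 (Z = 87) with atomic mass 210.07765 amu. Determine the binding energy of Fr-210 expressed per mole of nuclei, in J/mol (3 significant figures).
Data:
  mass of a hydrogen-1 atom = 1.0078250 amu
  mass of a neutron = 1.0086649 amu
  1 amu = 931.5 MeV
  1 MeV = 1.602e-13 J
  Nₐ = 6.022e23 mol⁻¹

The nucleus contains 87 protons and 210 − 87 = 123 neutrons.
Total constituent mass: 87 × 1.0078250 + 123 × 1.0086649 = 211.7465577 amu
The mass defect is 211.7465577 − 210.07765 = 1.6689077 amu.
Converting to energy: 1.6689077 amu × 931.5 MeV/amu = 1554.59 MeV
Per nucleus in joules: 1554.59 MeV × 1.602e-13 J/MeV = 2.4905e-10 J
Per mole: 2.4905e-10 J × 6.022e23 mol⁻¹ = 1.4998e+14 J/mol

1.50e+14 J/mol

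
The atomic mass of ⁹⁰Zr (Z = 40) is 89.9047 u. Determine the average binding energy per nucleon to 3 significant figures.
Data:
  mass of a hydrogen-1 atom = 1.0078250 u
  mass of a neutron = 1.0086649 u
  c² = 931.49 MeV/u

The nucleus contains 40 protons and 90 − 40 = 50 neutrons.
Mass of separated nucleons = 40(1.0078250) + 50(1.0086649) = 40.3130000 + 50.4332450 = 90.7462450 u
Mass defect Δm = 90.7462450 − 89.9047 = 0.8415450 u
Binding energy = Δm·c² = 0.8415450 × 931.49 MeV/u = 783.891 MeV
Per nucleon: 783.891 / 90 = 8.710 MeV

8.71 MeV/nucleon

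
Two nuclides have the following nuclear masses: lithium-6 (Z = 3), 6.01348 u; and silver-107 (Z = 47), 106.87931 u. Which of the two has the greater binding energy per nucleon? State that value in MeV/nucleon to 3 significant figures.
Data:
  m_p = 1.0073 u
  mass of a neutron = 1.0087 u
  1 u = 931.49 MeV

lithium-6: Σm = 3(1.0073) + 3(1.0087) = 6.0480 u; Δm = 0.03452 u; E_B = 32.155 MeV; E_B/A = 5.359 MeV
silver-107: Σm = 47(1.0073) + 60(1.0087) = 107.8651 u; Δm = 0.98579 u; E_B = 918.25 MeV; E_B/A = 8.582 MeV
silver-107 has the higher binding energy per nucleon, so it is the more tightly bound nucleus.

silver-107; 8.58 MeV/nucleon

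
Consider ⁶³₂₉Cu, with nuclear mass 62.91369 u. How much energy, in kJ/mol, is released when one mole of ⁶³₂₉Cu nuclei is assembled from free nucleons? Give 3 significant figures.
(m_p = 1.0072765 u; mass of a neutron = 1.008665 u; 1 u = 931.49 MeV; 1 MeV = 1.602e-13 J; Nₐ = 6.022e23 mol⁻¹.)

5.32e+10 kJ/mol

The nucleus contains 29 protons and 63 − 29 = 34 neutrons.
Σm = 29·m_p + 34·m_n = 29.2110185 + 34.294610 = 63.5056285 u
Mass defect Δm = 63.5056285 − 62.91369 = 0.5919385 u
E_B = 0.5919385 × 931.49 = 551.385 MeV
Per nucleus in joules: 551.385 MeV × 1.602e-13 J/MeV = 8.8332e-11 J
Per mole: 8.8332e-11 J × 6.022e23 mol⁻¹ = 5.3194e+13 J/mol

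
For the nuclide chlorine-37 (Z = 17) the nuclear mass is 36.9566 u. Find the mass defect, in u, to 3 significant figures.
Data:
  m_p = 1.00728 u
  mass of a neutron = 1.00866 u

0.340 u

Total constituent mass: 17 × 1.00728 + 20 × 1.00866 = 37.29696 u
Mass defect Δm = 37.29696 − 36.9566 = 0.34036 u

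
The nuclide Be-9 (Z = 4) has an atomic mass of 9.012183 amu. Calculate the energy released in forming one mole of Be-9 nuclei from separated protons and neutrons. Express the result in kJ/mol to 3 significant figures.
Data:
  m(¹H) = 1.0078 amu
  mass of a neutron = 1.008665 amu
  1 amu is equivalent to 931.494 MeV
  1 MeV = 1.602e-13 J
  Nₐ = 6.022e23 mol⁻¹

With 4 protons and 5 neutrons (A = 9):
Total constituent mass: 4 × 1.0078 + 5 × 1.008665 = 9.074525 amu
Mass defect Δm = 9.074525 − 9.012183 = 0.062342 amu
Converting to energy: 0.062342 amu × 931.494 MeV/amu = 58.0712 MeV
Per nucleus in joules: 58.0712 MeV × 1.602e-13 J/MeV = 9.3030e-12 J
Per mole: 9.3030e-12 J × 6.022e23 mol⁻¹ = 5.6023e+12 J/mol

5.60e+09 kJ/mol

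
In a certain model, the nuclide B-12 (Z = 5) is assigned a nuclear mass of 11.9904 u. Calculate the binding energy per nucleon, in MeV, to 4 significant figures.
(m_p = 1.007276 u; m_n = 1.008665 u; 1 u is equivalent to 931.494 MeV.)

Σm = 5·m_p + 7·m_n = 5.036380 + 7.060655 = 12.097035 u
The mass defect is 12.097035 − 11.9904 = 0.106635 u.
E_B = 0.106635 × 931.494 = 99.3299 MeV
BE/A = 99.3299 MeV / 12 = 8.277 MeV/nucleon

8.277 MeV/nucleon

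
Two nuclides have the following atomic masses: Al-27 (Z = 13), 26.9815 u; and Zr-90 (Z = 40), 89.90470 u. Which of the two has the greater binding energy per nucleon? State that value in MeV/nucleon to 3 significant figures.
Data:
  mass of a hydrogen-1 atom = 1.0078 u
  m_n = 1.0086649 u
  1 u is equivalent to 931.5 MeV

Al-27: Σm = 13(1.0078) + 14(1.0086649) = 27.2227086 u; Δm = 0.2412086 u; E_B = 224.69 MeV; E_B/A = 8.322 MeV
Zr-90: Σm = 40(1.0078) + 50(1.0086649) = 90.7452450 u; Δm = 0.8405450 u; E_B = 782.97 MeV; E_B/A = 8.700 MeV
Zr-90 has the higher binding energy per nucleon, so it is the more tightly bound nucleus.

Zr-90; 8.70 MeV/nucleon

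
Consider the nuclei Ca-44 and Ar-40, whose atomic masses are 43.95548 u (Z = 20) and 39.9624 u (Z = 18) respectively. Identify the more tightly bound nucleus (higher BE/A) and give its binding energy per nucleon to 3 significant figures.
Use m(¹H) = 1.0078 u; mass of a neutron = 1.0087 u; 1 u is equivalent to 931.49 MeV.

Ca-44: Σm = 20(1.0078) + 24(1.0087) = 44.3648 u; Δm = 0.40932 u; E_B = 381.28 MeV; E_B/A = 8.665 MeV
Ar-40: Σm = 18(1.0078) + 22(1.0087) = 40.3318 u; Δm = 0.3694 u; E_B = 344.09 MeV; E_B/A = 8.602 MeV
Ca-44 has the higher binding energy per nucleon, so it is the more tightly bound nucleus.

Ca-44; 8.67 MeV/nucleon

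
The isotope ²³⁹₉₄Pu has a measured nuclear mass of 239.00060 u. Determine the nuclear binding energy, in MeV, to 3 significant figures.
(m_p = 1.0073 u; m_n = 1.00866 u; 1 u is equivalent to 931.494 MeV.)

With 94 protons and 145 neutrons (A = 239):
Total constituent mass: 94 × 1.0073 + 145 × 1.00866 = 240.94190 u
The mass defect is 240.94190 − 239.00060 = 1.94130 u.
Binding energy = Δm·c² = 1.94130 × 931.494 MeV/u = 1808.31 MeV

1810 MeV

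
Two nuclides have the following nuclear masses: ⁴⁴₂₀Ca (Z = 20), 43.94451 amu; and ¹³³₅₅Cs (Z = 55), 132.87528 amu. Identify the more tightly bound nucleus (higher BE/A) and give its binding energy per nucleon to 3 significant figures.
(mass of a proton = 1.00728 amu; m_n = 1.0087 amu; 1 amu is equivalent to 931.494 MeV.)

⁴⁴₂₀Ca; 8.68 MeV/nucleon

⁴⁴₂₀Ca: Σm = 20(1.00728) + 24(1.0087) = 44.35440 amu; Δm = 0.40989 amu; E_B = 381.81 MeV; E_B/A = 8.678 MeV
¹³³₅₅Cs: Σm = 55(1.00728) + 78(1.0087) = 134.07900 amu; Δm = 1.20372 amu; E_B = 1121.3 MeV; E_B/A = 8.431 MeV
⁴⁴₂₀Ca has the higher binding energy per nucleon, so it is the more tightly bound nucleus.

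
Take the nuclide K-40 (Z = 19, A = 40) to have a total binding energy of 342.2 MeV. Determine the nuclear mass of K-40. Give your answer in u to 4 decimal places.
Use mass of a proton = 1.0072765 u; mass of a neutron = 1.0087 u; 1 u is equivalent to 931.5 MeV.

Mass defect = 342.2 MeV / (931.5 MeV/u) = 0.367364 u
Constituent mass = 19(1.0072765) + 21(1.0087) = 40.3209535 u
Nuclear mass = 40.3209535 − 0.367364 = 39.9535895 u ≈ 39.9536 u (to 4 decimal places)

39.9536 u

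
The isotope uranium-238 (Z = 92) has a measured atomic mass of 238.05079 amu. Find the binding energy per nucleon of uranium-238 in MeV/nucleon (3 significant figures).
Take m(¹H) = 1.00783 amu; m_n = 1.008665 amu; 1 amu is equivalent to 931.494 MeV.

Z = 92, so N = A − Z = 238 − 92 = 146.
Mass of separated nucleons = 92(1.00783) + 146(1.008665) = 92.72036 + 147.265090 = 239.985450 amu
The mass defect is 239.985450 − 238.05079 = 1.934660 amu.
E_B = 1.934660 × 931.494 = 1802.12 MeV
Dividing by A = 238 gives 7.572 MeV per nucleon.

7.57 MeV/nucleon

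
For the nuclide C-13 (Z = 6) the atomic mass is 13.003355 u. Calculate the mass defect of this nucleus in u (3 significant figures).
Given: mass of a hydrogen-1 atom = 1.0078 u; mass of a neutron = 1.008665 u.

Mass of separated nucleons = 6(1.0078) + 7(1.008665) = 6.0468 + 7.060655 = 13.107455 u
The mass defect is 13.107455 − 13.003355 = 0.104100 u.

0.104 u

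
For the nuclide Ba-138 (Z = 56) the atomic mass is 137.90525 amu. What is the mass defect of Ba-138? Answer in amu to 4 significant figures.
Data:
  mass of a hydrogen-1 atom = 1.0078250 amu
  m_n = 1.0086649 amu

Z = 56, so N = A − Z = 138 − 56 = 82.
Total constituent mass: 56 × 1.0078250 + 82 × 1.0086649 = 139.1487218 amu
The mass defect is 139.1487218 − 137.90525 = 1.2434718 amu.

1.243 amu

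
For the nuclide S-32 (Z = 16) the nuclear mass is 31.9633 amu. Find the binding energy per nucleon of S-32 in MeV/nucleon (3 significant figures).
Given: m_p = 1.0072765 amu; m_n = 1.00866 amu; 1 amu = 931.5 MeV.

The nucleus contains 16 protons and 32 − 16 = 16 neutrons.
Total constituent mass: 16 × 1.0072765 + 16 × 1.00866 = 32.2549840 amu
Mass defect Δm = 32.2549840 − 31.9633 = 0.2916840 amu
E_B = 0.2916840 × 931.5 = 271.704 MeV
BE/A = 271.704 MeV / 32 = 8.491 MeV/nucleon

8.49 MeV/nucleon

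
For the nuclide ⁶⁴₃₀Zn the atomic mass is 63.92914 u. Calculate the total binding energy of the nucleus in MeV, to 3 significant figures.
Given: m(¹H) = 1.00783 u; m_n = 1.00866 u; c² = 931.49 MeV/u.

559 MeV

With 30 protons and 34 neutrons (A = 64):
Total constituent mass: 30 × 1.00783 + 34 × 1.00866 = 64.52934 u
Δm = 64.52934 − 63.92914 = 0.60020 u
E_B = 0.60020 × 931.49 = 559.080 MeV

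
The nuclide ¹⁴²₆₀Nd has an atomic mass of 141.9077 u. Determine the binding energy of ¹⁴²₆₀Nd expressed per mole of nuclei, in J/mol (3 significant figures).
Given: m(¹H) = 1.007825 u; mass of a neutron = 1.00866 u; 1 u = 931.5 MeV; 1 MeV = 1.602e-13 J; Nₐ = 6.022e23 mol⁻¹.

Σm = 60·m(¹H) + 82·m_n = 60.469500 + 82.71012 = 143.179620 u
Mass defect Δm = 143.179620 − 141.9077 = 1.271920 u
E_B = 1.271920 × 931.5 = 1184.79 MeV
Per nucleus in joules: 1184.79 MeV × 1.602e-13 J/MeV = 1.8980e-10 J
Per mole: 1.8980e-10 J × 6.022e23 mol⁻¹ = 1.1430e+14 J/mol

1.14e+14 J/mol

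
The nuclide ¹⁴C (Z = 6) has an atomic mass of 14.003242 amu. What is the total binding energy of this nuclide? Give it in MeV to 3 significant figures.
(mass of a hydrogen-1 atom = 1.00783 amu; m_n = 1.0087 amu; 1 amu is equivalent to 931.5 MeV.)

106 MeV

The nucleus contains 6 protons and 14 − 6 = 8 neutrons.
Σm = 6·m(¹H) + 8·m_n = 6.04698 + 8.0696 = 14.11658 amu
Δm = 14.11658 − 14.003242 = 0.113338 amu
E_B = 0.113338 × 931.5 = 105.574 MeV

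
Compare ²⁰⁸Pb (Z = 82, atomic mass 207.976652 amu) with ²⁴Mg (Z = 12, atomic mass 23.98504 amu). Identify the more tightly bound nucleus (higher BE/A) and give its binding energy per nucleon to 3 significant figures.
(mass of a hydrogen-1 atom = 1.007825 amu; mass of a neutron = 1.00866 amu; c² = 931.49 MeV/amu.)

²⁴Mg; 8.26 MeV/nucleon

²⁰⁸Pb: Σm = 82(1.007825) + 126(1.00866) = 209.732810 amu; Δm = 1.756158 amu; E_B = 1635.84 MeV; E_B/A = 7.8646 MeV
²⁴Mg: Σm = 12(1.007825) + 12(1.00866) = 24.197820 amu; Δm = 0.212780 amu; E_B = 198.20 MeV; E_B/A = 8.258 MeV
²⁴Mg has the higher binding energy per nucleon, so it is the more tightly bound nucleus.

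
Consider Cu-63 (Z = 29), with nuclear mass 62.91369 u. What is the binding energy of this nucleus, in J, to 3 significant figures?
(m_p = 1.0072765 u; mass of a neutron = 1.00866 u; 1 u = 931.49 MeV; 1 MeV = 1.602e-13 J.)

Z = 29, so N = A − Z = 63 − 29 = 34.
Mass of separated nucleons = 29(1.0072765) + 34(1.00866) = 29.2110185 + 34.29444 = 63.5054585 u
Mass defect Δm = 63.5054585 − 62.91369 = 0.5917685 u
Converting to energy: 0.5917685 u × 931.49 MeV/u = 551.226 MeV
In joules: 551.226 MeV × 1.602e-13 J/MeV = 8.8306e-11 J

8.83e-11 J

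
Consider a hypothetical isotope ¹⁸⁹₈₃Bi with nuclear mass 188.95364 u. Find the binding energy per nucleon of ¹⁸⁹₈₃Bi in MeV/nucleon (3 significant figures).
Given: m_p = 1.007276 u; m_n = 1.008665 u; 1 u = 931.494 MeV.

Z = 83, so N = A − Z = 189 − 83 = 106.
Σm = 83·m_p + 106·m_n = 83.603908 + 106.918490 = 190.522398 u
The mass defect is 190.522398 − 188.95364 = 1.568758 u.
Binding energy = Δm·c² = 1.568758 × 931.494 MeV/u = 1461.29 MeV
Dividing by A = 189 gives 7.732 MeV per nucleon.

7.73 MeV/nucleon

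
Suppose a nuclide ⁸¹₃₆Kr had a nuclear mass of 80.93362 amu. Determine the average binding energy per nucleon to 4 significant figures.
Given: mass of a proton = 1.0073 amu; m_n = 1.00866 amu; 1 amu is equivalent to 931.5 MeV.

Σm = 36·m_p + 45·m_n = 36.2628 + 45.38970 = 81.65250 amu
Mass defect Δm = 81.65250 − 80.93362 = 0.71888 amu
Converting to energy: 0.71888 amu × 931.5 MeV/amu = 669.637 MeV
Per nucleon: 669.637 / 81 = 8.267 MeV

8.267 MeV/nucleon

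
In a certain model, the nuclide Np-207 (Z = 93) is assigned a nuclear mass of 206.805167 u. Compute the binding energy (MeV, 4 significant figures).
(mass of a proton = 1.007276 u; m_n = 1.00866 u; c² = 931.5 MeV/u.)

1731 MeV

With 93 protons and 114 neutrons (A = 207):
Σm = 93·m_p + 114·m_n = 93.676668 + 114.98724 = 208.663908 u
Δm = 208.663908 − 206.805167 = 1.858741 u
E_B = 1.858741 × 931.5 = 1731.42 MeV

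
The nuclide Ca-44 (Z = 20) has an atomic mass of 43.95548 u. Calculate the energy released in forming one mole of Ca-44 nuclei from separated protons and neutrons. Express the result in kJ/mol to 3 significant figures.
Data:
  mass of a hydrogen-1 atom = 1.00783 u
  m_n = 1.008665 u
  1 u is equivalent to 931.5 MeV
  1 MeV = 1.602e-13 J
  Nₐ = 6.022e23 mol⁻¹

3.68e+10 kJ/mol

Σm = 20·m(¹H) + 24·m_n = 20.15660 + 24.207960 = 44.364560 u
Δm = 44.364560 − 43.95548 = 0.409080 u
E_B = 0.409080 × 931.5 = 381.058 MeV
Per nucleus in joules: 381.058 MeV × 1.602e-13 J/MeV = 6.1045e-11 J
Per mole: 6.1045e-11 J × 6.022e23 mol⁻¹ = 3.6761e+13 J/mol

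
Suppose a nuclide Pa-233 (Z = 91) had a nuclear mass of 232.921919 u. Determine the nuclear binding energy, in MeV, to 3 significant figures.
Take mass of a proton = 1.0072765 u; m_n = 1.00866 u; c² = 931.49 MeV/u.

The nucleus contains 91 protons and 233 − 91 = 142 neutrons.
Mass of separated nucleons = 91(1.0072765) + 142(1.00866) = 91.6621615 + 143.22972 = 234.8918815 u
Mass defect Δm = 234.8918815 − 232.921919 = 1.9699625 u
Converting to energy: 1.9699625 u × 931.49 MeV/u = 1835.00 MeV

1840 MeV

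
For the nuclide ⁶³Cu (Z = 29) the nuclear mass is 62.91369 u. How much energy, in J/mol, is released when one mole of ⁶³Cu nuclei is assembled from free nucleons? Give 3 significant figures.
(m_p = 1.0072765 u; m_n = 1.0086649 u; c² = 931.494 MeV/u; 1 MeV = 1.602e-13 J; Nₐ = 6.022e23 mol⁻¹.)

5.32e+13 J/mol

With 29 protons and 34 neutrons (A = 63):
Σm = 29·m_p + 34·m_n = 29.2110185 + 34.2946066 = 63.5056251 u
Mass defect Δm = 63.5056251 − 62.91369 = 0.5919351 u
E_B = 0.5919351 × 931.494 = 551.384 MeV
Per nucleus in joules: 551.384 MeV × 1.602e-13 J/MeV = 8.8332e-11 J
Per mole: 8.8332e-11 J × 6.022e23 mol⁻¹ = 5.3194e+13 J/mol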